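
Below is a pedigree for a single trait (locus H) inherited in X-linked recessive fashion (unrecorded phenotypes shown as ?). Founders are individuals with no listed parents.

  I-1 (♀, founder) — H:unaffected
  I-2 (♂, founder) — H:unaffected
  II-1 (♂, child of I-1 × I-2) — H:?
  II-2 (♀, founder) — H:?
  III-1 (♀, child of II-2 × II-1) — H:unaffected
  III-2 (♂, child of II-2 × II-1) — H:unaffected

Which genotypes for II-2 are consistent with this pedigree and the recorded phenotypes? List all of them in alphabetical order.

II-2 ∈ {X^HX^H, X^HX^h}

H/I-1 un ·: X^HX^H|X^HX^h
H/I-2 un ·: X^HY
H/II-1 ? I-1×I-2: X^HY|X^hY
H/II-2 ? ·: X^HX^H|X^HX^h
H/III-1 un II-2×II-1: X^HX^H|X^HX^h
H/III-2 un II-2×II-1: X^HY
⇒ H over [I-1,I-2,II-1,II-2,III-1,III-2]: 8 consistent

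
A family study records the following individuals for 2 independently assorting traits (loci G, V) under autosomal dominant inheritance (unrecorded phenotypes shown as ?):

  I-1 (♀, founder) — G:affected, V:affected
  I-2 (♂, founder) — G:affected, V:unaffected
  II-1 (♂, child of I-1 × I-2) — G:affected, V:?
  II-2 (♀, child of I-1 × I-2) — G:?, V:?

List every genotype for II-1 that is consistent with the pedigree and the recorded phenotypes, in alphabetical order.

II-1 ∈ {GG Vv, GG vv, Gg Vv, Gg vv}

G/I-1 aff ·: Gg|GG
G/I-2 aff ·: Gg|GG
G/II-1 aff I-1×I-2: Gg|GG
G/II-2 ? I-1×I-2: gg|Gg|GG
⇒ G over [I-1,I-2,II-1,II-2]: 15 consistent
V/I-1 aff ·: Vv|VV
V/I-2 un ·: vv
V/II-1 ? I-1×I-2: vv|Vv
V/II-2 ? I-1×I-2: vv|Vv
⇒ V over [I-1,I-2,II-1,II-2]: 5 consistent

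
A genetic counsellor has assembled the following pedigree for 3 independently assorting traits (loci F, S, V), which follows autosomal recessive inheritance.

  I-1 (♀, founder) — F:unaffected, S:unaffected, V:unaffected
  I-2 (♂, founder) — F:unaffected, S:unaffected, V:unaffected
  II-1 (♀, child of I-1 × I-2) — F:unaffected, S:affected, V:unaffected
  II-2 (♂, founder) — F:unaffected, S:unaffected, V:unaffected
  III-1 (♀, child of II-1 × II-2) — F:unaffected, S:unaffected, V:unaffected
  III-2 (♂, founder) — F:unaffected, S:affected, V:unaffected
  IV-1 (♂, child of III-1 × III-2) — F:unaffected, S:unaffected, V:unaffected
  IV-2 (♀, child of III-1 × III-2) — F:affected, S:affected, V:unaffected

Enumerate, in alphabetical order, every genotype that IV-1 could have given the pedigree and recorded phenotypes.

IV-1 ∈ {FF Ss VV, FF Ss Vv, Ff Ss VV, Ff Ss Vv}

F/I-1 un ·: FF|Ff
F/I-2 un ·: FF|Ff
F/II-1 un I-1×I-2: FF|Ff
F/II-2 un ·: FF|Ff
F/III-1 un II-1×II-2: Ff
F/III-2 un ·: Ff
F/IV-1 un III-1×III-2: FF|Ff
F/IV-2 aff III-1×III-2: ff
⇒ F over [I-1,I-2,II-1,II-2,III-1,III-2,IV-1,IV-2]: 20 consistent
S/I-1 un ·: Ss
S/I-2 un ·: Ss
S/II-1 aff I-1×I-2: ss
S/II-2 un ·: SS|Ss
S/III-1 un II-1×II-2: Ss
S/III-2 aff ·: ss
S/IV-1 un III-1×III-2: Ss
S/IV-2 aff III-1×III-2: ss
⇒ S over [I-1,I-2,II-1,II-2,III-1,III-2,IV-1,IV-2]: 2 consistent
V/I-1 un ·: VV|Vv
V/I-2 un ·: VV|Vv
V/II-1 un I-1×I-2: VV|Vv
V/II-2 un ·: VV|Vv
V/III-1 un II-1×II-2: VV|Vv
V/III-2 un ·: VV|Vv
V/IV-1 un III-1×III-2: VV|Vv
V/IV-2 un III-1×III-2: VV|Vv
⇒ V over [I-1,I-2,II-1,II-2,III-1,III-2,IV-1,IV-2]: 150 consistent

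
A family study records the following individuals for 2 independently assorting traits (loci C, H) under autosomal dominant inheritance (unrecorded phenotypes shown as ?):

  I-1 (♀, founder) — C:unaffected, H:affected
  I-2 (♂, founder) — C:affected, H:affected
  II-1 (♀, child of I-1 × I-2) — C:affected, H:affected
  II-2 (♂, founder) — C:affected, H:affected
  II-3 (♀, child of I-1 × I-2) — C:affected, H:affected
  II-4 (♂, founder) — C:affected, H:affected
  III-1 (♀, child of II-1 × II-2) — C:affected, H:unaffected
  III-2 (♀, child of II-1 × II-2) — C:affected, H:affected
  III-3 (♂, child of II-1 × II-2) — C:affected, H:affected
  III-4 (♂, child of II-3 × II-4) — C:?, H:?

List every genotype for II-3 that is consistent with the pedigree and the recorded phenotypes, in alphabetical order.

II-3 ∈ {Cc HH, Cc Hh}

C/I-1 un ·: cc
C/I-2 aff ·: Cc|CC
C/II-1 aff I-1×I-2: Cc
C/II-2 aff ·: Cc|CC
C/II-3 aff I-1×I-2: Cc
C/II-4 aff ·: Cc|CC
C/III-1 aff II-1×II-2: Cc|CC
C/III-2 aff II-1×II-2: Cc|CC
C/III-3 aff II-1×II-2: Cc|CC
C/III-4 ? II-3×II-4: cc|Cc|CC
⇒ C over [I-1,I-2,II-1,II-2,II-3,II-4,III-1,III-2,III-3,III-4]: 160 consistent
H/I-1 aff ·: Hh|HH
H/I-2 aff ·: Hh|HH
H/II-1 aff I-1×I-2: Hh
H/II-2 aff ·: Hh
H/II-3 aff I-1×I-2: Hh|HH
H/II-4 aff ·: Hh|HH
H/III-1 un II-1×II-2: hh
H/III-2 aff II-1×II-2: Hh|HH
H/III-3 aff II-1×II-2: Hh|HH
H/III-4 ? II-3×II-4: hh|Hh|HH
⇒ H over [I-1,I-2,II-1,II-2,II-3,II-4,III-1,III-2,III-3,III-4]: 96 consistent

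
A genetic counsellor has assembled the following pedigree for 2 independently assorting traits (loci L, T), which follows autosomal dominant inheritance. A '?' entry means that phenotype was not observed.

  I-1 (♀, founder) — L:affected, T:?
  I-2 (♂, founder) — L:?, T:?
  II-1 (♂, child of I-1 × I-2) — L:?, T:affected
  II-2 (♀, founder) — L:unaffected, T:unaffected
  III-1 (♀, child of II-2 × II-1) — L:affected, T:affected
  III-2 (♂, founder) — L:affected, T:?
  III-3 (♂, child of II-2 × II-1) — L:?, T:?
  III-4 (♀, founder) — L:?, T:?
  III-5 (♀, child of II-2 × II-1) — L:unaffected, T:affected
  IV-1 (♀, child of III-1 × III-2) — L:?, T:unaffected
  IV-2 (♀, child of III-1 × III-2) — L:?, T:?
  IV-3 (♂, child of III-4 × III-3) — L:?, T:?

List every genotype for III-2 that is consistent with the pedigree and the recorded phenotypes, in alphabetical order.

III-2 ∈ {LL Tt, LL tt, Ll Tt, Ll tt}

L/I-1 aff ·: Ll|LL
L/I-2 ? ·: ll|Ll|LL
L/II-1 ? I-1×I-2: Ll
L/II-2 un ·: ll
L/III-1 aff II-2×II-1: Ll
L/III-2 aff ·: Ll|LL
L/III-3 ? II-2×II-1: ll|Ll
L/III-4 ? ·: ll|Ll|LL
L/III-5 un II-2×II-1: ll
L/IV-1 ? III-1×III-2: ll|Ll|LL
L/IV-2 ? III-1×III-2: ll|Ll|LL
L/IV-3 ? III-4×III-3: ll|Ll|LL
⇒ L over [I-1,I-2,II-1,II-2,III-1,III-2,III-3,III-4,III-5,IV-1,IV-2,IV-3]: 715 consistent
T/I-1 ? ·: tt|Tt|TT
T/I-2 ? ·: tt|Tt|TT
T/II-1 aff I-1×I-2: Tt|TT
T/II-2 un ·: tt
T/III-1 aff II-2×II-1: Tt
T/III-2 ? ·: tt|Tt
T/III-3 ? II-2×II-1: tt|Tt
T/III-4 ? ·: tt|Tt|TT
T/III-5 aff II-2×II-1: Tt
T/IV-1 un III-1×III-2: tt
T/IV-2 ? III-1×III-2: tt|Tt|TT
T/IV-3 ? III-4×III-3: tt|Tt|TT
⇒ T over [I-1,I-2,II-1,II-2,III-1,III-2,III-3,III-4,III-5,IV-1,IV-2,IV-3]: 525 consistent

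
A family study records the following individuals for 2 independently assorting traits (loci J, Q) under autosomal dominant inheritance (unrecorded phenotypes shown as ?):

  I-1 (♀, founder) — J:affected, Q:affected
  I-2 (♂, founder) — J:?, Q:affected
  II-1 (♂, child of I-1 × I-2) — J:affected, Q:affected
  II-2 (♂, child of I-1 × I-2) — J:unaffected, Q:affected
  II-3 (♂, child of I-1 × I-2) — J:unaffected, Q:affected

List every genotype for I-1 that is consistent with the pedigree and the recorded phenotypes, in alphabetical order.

I-1 ∈ {Jj QQ, Jj Qq}

J/I-1 aff ·: Jj
J/I-2 ? ·: jj|Jj
J/II-1 aff I-1×I-2: Jj|JJ
J/II-2 un I-1×I-2: jj
J/II-3 un I-1×I-2: jj
⇒ J over [I-1,I-2,II-1,II-2,II-3]: 3 consistent
Q/I-1 aff ·: Qq|QQ
Q/I-2 aff ·: Qq|QQ
Q/II-1 aff I-1×I-2: Qq|QQ
Q/II-2 aff I-1×I-2: Qq|QQ
Q/II-3 aff I-1×I-2: Qq|QQ
⇒ Q over [I-1,I-2,II-1,II-2,II-3]: 25 consistent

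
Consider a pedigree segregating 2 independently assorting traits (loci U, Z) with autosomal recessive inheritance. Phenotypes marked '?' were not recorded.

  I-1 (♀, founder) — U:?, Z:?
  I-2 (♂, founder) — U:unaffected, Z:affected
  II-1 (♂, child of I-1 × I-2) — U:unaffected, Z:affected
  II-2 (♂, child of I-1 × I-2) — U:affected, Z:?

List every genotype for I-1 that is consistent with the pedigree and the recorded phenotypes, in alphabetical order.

I-1 ∈ {Uu Zz, Uu zz, uu Zz, uu zz}

U/I-1 ? ·: Uu|uu
U/I-2 un ·: Uu
U/II-1 un I-1×I-2: UU|Uu
U/II-2 aff I-1×I-2: uu
⇒ U over [I-1,I-2,II-1,II-2]: 3 consistent
Z/I-1 ? ·: Zz|zz
Z/I-2 aff ·: zz
Z/II-1 aff I-1×I-2: zz
Z/II-2 ? I-1×I-2: Zz|zz
⇒ Z over [I-1,I-2,II-1,II-2]: 3 consistent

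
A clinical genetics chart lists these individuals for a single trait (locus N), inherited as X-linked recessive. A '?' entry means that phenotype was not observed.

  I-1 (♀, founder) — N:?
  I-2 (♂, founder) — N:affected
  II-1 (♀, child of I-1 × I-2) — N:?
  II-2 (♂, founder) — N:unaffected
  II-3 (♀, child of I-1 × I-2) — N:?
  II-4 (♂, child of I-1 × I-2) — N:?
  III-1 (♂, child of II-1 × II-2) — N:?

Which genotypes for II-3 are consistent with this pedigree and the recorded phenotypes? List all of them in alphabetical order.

II-3 ∈ {X^NX^n, X^nX^n}

N/I-1 ? ·: X^NX^N|X^NX^n|X^nX^n
N/I-2 aff ·: X^nY
N/II-1 ? I-1×I-2: X^NX^n|X^nX^n
N/II-2 un ·: X^NY
N/II-3 ? I-1×I-2: X^NX^n|X^nX^n
N/II-4 ? I-1×I-2: X^NY|X^nY
N/III-1 ? II-1×II-2: X^NY|X^nY
⇒ N over [I-1,I-2,II-1,II-2,II-3,II-4,III-1]: 15 consistent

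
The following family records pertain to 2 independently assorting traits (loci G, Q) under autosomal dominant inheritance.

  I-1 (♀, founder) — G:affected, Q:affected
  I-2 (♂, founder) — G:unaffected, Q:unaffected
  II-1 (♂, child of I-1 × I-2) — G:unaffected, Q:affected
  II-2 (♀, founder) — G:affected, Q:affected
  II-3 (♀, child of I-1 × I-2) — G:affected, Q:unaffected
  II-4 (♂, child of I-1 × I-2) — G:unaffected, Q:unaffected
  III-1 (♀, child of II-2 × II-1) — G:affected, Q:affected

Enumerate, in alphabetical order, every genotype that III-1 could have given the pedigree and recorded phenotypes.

G/I-1 aff ·: Gg
G/I-2 un ·: gg
G/II-1 un I-1×I-2: gg
G/II-2 aff ·: Gg|GG
G/II-3 aff I-1×I-2: Gg
G/II-4 un I-1×I-2: gg
G/III-1 aff II-2×II-1: Gg
⇒ G over [I-1,I-2,II-1,II-2,II-3,II-4,III-1]: 2 consistent
Q/I-1 aff ·: Qq
Q/I-2 un ·: qq
Q/II-1 aff I-1×I-2: Qq
Q/II-2 aff ·: Qq|QQ
Q/II-3 un I-1×I-2: qq
Q/II-4 un I-1×I-2: qq
Q/III-1 aff II-2×II-1: Qq|QQ
⇒ Q over [I-1,I-2,II-1,II-2,II-3,II-4,III-1]: 4 consistent

III-1 ∈ {Gg QQ, Gg Qq}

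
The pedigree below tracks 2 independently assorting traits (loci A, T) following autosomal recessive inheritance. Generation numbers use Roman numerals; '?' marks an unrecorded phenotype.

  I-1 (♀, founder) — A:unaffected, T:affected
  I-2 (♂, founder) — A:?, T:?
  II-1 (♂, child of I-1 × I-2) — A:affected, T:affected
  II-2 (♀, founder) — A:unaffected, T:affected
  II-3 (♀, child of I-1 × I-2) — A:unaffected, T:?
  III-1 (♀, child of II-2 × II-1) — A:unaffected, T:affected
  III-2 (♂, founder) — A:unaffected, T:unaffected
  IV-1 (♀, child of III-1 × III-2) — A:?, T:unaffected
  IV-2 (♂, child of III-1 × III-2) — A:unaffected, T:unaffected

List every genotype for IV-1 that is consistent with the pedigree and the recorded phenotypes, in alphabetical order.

IV-1 ∈ {AA Tt, Aa Tt, aa Tt}

A/I-1 un ·: Aa
A/I-2 ? ·: Aa|aa
A/II-1 aff I-1×I-2: aa
A/II-2 un ·: AA|Aa
A/II-3 un I-1×I-2: AA|Aa
A/III-1 un II-2×II-1: Aa
A/III-2 un ·: AA|Aa
A/IV-1 ? III-1×III-2: AA|Aa|aa
A/IV-2 un III-1×III-2: AA|Aa
⇒ A over [I-1,I-2,II-1,II-2,II-3,III-1,III-2,IV-1,IV-2]: 60 consistent
T/I-1 aff ·: tt
T/I-2 ? ·: Tt|tt
T/II-1 aff I-1×I-2: tt
T/II-2 aff ·: tt
T/II-3 ? I-1×I-2: Tt|tt
T/III-1 aff II-2×II-1: tt
T/III-2 un ·: TT|Tt
T/IV-1 un III-1×III-2: Tt
T/IV-2 un III-1×III-2: Tt
⇒ T over [I-1,I-2,II-1,II-2,II-3,III-1,III-2,IV-1,IV-2]: 6 consistent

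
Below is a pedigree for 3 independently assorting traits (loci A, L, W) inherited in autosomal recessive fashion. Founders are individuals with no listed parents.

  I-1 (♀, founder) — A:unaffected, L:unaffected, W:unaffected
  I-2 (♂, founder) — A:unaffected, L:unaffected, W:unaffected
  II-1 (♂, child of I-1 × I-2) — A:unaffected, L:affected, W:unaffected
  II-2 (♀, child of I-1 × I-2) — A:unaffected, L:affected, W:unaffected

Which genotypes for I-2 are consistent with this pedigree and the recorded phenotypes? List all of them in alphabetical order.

A/I-1 un ·: AA|Aa
A/I-2 un ·: AA|Aa
A/II-1 un I-1×I-2: AA|Aa
A/II-2 un I-1×I-2: AA|Aa
⇒ A over [I-1,I-2,II-1,II-2]: 13 consistent
L/I-1 un ·: Ll
L/I-2 un ·: Ll
L/II-1 aff I-1×I-2: ll
L/II-2 aff I-1×I-2: ll
⇒ L over [I-1,I-2,II-1,II-2]: 1 consistent
W/I-1 un ·: WW|Ww
W/I-2 un ·: WW|Ww
W/II-1 un I-1×I-2: WW|Ww
W/II-2 un I-1×I-2: WW|Ww
⇒ W over [I-1,I-2,II-1,II-2]: 13 consistent

I-2 ∈ {AA Ll WW, AA Ll Ww, Aa Ll WW, Aa Ll Ww}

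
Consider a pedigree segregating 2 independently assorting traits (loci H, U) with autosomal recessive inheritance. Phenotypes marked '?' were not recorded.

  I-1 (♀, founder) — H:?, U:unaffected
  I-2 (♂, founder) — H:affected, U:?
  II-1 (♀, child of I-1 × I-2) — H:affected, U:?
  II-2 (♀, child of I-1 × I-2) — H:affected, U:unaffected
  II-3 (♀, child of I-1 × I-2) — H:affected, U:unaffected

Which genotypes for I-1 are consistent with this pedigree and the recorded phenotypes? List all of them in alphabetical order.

H/I-1 ? ·: Hh|hh
H/I-2 aff ·: hh
H/II-1 aff I-1×I-2: hh
H/II-2 aff I-1×I-2: hh
H/II-3 aff I-1×I-2: hh
⇒ H over [I-1,I-2,II-1,II-2,II-3]: 2 consistent
U/I-1 un ·: UU|Uu
U/I-2 ? ·: UU|Uu|uu
U/II-1 ? I-1×I-2: UU|Uu|uu
U/II-2 un I-1×I-2: UU|Uu
U/II-3 un I-1×I-2: UU|Uu
⇒ U over [I-1,I-2,II-1,II-2,II-3]: 32 consistent

I-1 ∈ {Hh UU, Hh Uu, hh UU, hh Uu}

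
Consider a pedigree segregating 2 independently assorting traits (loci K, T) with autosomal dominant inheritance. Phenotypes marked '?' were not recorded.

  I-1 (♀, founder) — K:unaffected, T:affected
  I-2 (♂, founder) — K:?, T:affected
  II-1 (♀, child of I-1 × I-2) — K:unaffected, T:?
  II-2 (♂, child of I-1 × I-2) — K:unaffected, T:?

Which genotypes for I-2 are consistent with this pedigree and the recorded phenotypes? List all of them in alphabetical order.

K/I-1 un ·: kk
K/I-2 ? ·: kk|Kk
K/II-1 un I-1×I-2: kk
K/II-2 un I-1×I-2: kk
⇒ K over [I-1,I-2,II-1,II-2]: 2 consistent
T/I-1 aff ·: Tt|TT
T/I-2 aff ·: Tt|TT
T/II-1 ? I-1×I-2: tt|Tt|TT
T/II-2 ? I-1×I-2: tt|Tt|TT
⇒ T over [I-1,I-2,II-1,II-2]: 18 consistent

I-2 ∈ {Kk TT, Kk Tt, kk TT, kk Tt}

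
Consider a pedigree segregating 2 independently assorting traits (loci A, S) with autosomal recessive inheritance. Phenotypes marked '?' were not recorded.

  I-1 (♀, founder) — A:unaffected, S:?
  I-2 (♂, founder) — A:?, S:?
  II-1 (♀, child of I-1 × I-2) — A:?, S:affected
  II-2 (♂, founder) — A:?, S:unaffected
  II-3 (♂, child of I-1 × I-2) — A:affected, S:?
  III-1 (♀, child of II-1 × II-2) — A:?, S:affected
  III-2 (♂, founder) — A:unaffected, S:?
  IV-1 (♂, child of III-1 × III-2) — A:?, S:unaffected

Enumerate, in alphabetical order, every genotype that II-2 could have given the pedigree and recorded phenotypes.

A/I-1 un ·: Aa
A/I-2 ? ·: Aa|aa
A/II-1 ? I-1×I-2: AA|Aa|aa
A/II-2 ? ·: AA|Aa|aa
A/II-3 aff I-1×I-2: aa
A/III-1 ? II-1×II-2: AA|Aa|aa
A/III-2 un ·: AA|Aa
A/IV-1 ? III-1×III-2: AA|Aa|aa
⇒ A over [I-1,I-2,II-1,II-2,II-3,III-1,III-2,IV-1]: 102 consistent
S/I-1 ? ·: Ss|ss
S/I-2 ? ·: Ss|ss
S/II-1 aff I-1×I-2: ss
S/II-2 un ·: Ss
S/II-3 ? I-1×I-2: SS|Ss|ss
S/III-1 aff II-1×II-2: ss
S/III-2 ? ·: SS|Ss
S/IV-1 un III-1×III-2: Ss
⇒ S over [I-1,I-2,II-1,II-2,II-3,III-1,III-2,IV-1]: 16 consistent

II-2 ∈ {AA Ss, Aa Ss, aa Ss}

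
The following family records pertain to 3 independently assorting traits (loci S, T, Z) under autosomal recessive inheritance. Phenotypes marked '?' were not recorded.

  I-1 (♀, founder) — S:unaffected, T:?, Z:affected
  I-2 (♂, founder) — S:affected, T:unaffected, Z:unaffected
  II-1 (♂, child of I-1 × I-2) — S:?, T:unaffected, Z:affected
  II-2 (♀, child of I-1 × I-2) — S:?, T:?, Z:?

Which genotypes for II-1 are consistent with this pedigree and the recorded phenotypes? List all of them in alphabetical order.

S/I-1 un ·: SS|Ss
S/I-2 aff ·: ss
S/II-1 ? I-1×I-2: Ss|ss
S/II-2 ? I-1×I-2: Ss|ss
⇒ S over [I-1,I-2,II-1,II-2]: 5 consistent
T/I-1 ? ·: TT|Tt|tt
T/I-2 un ·: TT|Tt
T/II-1 un I-1×I-2: TT|Tt
T/II-2 ? I-1×I-2: TT|Tt|tt
⇒ T over [I-1,I-2,II-1,II-2]: 18 consistent
Z/I-1 aff ·: zz
Z/I-2 un ·: Zz
Z/II-1 aff I-1×I-2: zz
Z/II-2 ? I-1×I-2: Zz|zz
⇒ Z over [I-1,I-2,II-1,II-2]: 2 consistent

II-1 ∈ {Ss TT zz, Ss Tt zz, ss TT zz, ss Tt zz}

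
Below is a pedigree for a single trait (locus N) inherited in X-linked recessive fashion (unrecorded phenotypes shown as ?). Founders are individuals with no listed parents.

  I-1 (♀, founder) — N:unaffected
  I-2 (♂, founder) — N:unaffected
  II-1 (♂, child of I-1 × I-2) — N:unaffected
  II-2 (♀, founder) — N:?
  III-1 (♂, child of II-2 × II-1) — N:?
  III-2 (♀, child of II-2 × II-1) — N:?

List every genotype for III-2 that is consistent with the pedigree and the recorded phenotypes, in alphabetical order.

III-2 ∈ {X^NX^N, X^NX^n}

N/I-1 un ·: X^NX^N|X^NX^n
N/I-2 un ·: X^NY
N/II-1 un I-1×I-2: X^NY
N/II-2 ? ·: X^NX^N|X^NX^n|X^nX^n
N/III-1 ? II-2×II-1: X^NY|X^nY
N/III-2 ? II-2×II-1: X^NX^N|X^NX^n
⇒ N over [I-1,I-2,II-1,II-2,III-1,III-2]: 12 consistent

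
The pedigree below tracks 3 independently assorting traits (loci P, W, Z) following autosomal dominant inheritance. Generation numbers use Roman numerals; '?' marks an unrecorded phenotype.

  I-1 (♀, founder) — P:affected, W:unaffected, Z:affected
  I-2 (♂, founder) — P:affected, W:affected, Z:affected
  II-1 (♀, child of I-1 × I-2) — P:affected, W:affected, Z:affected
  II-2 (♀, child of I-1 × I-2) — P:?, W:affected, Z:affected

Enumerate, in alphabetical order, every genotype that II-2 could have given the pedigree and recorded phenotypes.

P/I-1 aff ·: Pp|PP
P/I-2 aff ·: Pp|PP
P/II-1 aff I-1×I-2: Pp|PP
P/II-2 ? I-1×I-2: pp|Pp|PP
⇒ P over [I-1,I-2,II-1,II-2]: 15 consistent
W/I-1 un ·: ww
W/I-2 aff ·: Ww|WW
W/II-1 aff I-1×I-2: Ww
W/II-2 aff I-1×I-2: Ww
⇒ W over [I-1,I-2,II-1,II-2]: 2 consistent
Z/I-1 aff ·: Zz|ZZ
Z/I-2 aff ·: Zz|ZZ
Z/II-1 aff I-1×I-2: Zz|ZZ
Z/II-2 aff I-1×I-2: Zz|ZZ
⇒ Z over [I-1,I-2,II-1,II-2]: 13 consistent

II-2 ∈ {PP Ww ZZ, PP Ww Zz, Pp Ww ZZ, Pp Ww Zz, pp Ww ZZ, pp Ww Zz}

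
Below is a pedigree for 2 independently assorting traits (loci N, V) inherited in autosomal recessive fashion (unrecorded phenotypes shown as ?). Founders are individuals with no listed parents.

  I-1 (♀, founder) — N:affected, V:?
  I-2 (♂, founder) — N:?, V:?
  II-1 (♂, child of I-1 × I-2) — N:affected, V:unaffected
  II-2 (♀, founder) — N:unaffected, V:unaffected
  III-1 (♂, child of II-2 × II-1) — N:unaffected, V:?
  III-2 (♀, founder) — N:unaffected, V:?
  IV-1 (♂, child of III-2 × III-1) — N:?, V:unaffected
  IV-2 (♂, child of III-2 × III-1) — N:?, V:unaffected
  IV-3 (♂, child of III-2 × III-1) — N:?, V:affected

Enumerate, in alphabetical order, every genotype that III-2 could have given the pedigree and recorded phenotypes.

III-2 ∈ {NN Vv, NN vv, Nn Vv, Nn vv}

N/I-1 aff ·: nn
N/I-2 ? ·: Nn|nn
N/II-1 aff I-1×I-2: nn
N/II-2 un ·: NN|Nn
N/III-1 un II-2×II-1: Nn
N/III-2 un ·: NN|Nn
N/IV-1 ? III-2×III-1: NN|Nn|nn
N/IV-2 ? III-2×III-1: NN|Nn|nn
N/IV-3 ? III-2×III-1: NN|Nn|nn
⇒ N over [I-1,I-2,II-1,II-2,III-1,III-2,IV-1,IV-2,IV-3]: 140 consistent
V/I-1 ? ·: VV|Vv|vv
V/I-2 ? ·: VV|Vv|vv
V/II-1 un I-1×I-2: VV|Vv
V/II-2 un ·: VV|Vv
V/III-1 ? II-2×II-1: Vv|vv
V/III-2 ? ·: Vv|vv
V/IV-1 un III-2×III-1: VV|Vv
V/IV-2 un III-2×III-1: VV|Vv
V/IV-3 aff III-2×III-1: vv
⇒ V over [I-1,I-2,II-1,II-2,III-1,III-2,IV-1,IV-2,IV-3]: 97 consistent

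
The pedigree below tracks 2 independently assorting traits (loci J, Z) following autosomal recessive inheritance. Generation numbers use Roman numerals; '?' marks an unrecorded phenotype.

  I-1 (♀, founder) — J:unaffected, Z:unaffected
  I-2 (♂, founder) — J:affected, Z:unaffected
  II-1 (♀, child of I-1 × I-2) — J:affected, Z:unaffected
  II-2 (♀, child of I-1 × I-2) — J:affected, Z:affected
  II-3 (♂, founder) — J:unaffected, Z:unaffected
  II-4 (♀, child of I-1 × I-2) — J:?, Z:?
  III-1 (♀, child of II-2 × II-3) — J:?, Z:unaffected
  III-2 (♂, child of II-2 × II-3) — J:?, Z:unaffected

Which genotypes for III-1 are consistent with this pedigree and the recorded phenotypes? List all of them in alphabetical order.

J/I-1 un ·: Jj
J/I-2 aff ·: jj
J/II-1 aff I-1×I-2: jj
J/II-2 aff I-1×I-2: jj
J/II-3 un ·: JJ|Jj
J/II-4 ? I-1×I-2: Jj|jj
J/III-1 ? II-2×II-3: Jj|jj
J/III-2 ? II-2×II-3: Jj|jj
⇒ J over [I-1,I-2,II-1,II-2,II-3,II-4,III-1,III-2]: 10 consistent
Z/I-1 un ·: Zz
Z/I-2 un ·: Zz
Z/II-1 un I-1×I-2: ZZ|Zz
Z/II-2 aff I-1×I-2: zz
Z/II-3 un ·: ZZ|Zz
Z/II-4 ? I-1×I-2: ZZ|Zz|zz
Z/III-1 un II-2×II-3: Zz
Z/III-2 un II-2×II-3: Zz
⇒ Z over [I-1,I-2,II-1,II-2,II-3,II-4,III-1,III-2]: 12 consistent

III-1 ∈ {Jj Zz, jj Zz}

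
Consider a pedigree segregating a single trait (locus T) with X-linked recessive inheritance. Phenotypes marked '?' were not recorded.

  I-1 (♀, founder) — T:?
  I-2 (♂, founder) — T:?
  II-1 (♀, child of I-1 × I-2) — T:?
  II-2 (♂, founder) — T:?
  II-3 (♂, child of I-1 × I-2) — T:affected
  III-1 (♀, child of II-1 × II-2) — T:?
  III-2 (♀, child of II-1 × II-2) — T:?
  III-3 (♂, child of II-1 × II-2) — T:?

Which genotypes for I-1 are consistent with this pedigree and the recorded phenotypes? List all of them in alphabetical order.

T/I-1 ? ·: X^TX^t|X^tX^t
T/I-2 ? ·: X^TY|X^tY
T/II-1 ? I-1×I-2: X^TX^T|X^TX^t|X^tX^t
T/II-2 ? ·: X^TY|X^tY
T/II-3 aff I-1×I-2: X^tY
T/III-1 ? II-1×II-2: X^TX^T|X^TX^t|X^tX^t
T/III-2 ? II-1×II-2: X^TX^T|X^TX^t|X^tX^t
T/III-3 ? II-1×II-2: X^TY|X^tY
⇒ T over [I-1,I-2,II-1,II-2,II-3,III-1,III-2,III-3]: 54 consistent

I-1 ∈ {X^TX^t, X^tX^t}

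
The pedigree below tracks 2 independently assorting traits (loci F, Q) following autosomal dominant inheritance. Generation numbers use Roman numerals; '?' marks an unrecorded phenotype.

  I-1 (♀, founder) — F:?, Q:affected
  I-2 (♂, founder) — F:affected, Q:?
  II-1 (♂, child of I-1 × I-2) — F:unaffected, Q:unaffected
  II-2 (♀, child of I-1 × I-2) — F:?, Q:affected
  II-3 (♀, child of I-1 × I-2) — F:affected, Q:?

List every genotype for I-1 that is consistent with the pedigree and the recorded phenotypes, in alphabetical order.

I-1 ∈ {Ff Qq, ff Qq}

F/I-1 ? ·: ff|Ff
F/I-2 aff ·: Ff
F/II-1 un I-1×I-2: ff
F/II-2 ? I-1×I-2: ff|Ff|FF
F/II-3 aff I-1×I-2: Ff|FF
⇒ F over [I-1,I-2,II-1,II-2,II-3]: 8 consistent
Q/I-1 aff ·: Qq
Q/I-2 ? ·: qq|Qq
Q/II-1 un I-1×I-2: qq
Q/II-2 aff I-1×I-2: Qq|QQ
Q/II-3 ? I-1×I-2: qq|Qq|QQ
⇒ Q over [I-1,I-2,II-1,II-2,II-3]: 8 consistent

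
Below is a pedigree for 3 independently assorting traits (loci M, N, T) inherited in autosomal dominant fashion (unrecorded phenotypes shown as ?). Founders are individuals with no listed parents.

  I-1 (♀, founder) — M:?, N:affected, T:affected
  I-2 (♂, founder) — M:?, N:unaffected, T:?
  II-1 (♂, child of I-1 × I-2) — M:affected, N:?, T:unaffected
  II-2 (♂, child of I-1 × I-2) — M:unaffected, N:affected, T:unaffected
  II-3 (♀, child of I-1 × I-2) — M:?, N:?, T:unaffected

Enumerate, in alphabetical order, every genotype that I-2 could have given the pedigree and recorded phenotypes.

M/I-1 ? ·: mm|Mm
M/I-2 ? ·: mm|Mm
M/II-1 aff I-1×I-2: Mm|MM
M/II-2 un I-1×I-2: mm
M/II-3 ? I-1×I-2: mm|Mm|MM
⇒ M over [I-1,I-2,II-1,II-2,II-3]: 10 consistent
N/I-1 aff ·: Nn|NN
N/I-2 un ·: nn
N/II-1 ? I-1×I-2: nn|Nn
N/II-2 aff I-1×I-2: Nn
N/II-3 ? I-1×I-2: nn|Nn
⇒ N over [I-1,I-2,II-1,II-2,II-3]: 5 consistent
T/I-1 aff ·: Tt
T/I-2 ? ·: tt|Tt
T/II-1 un I-1×I-2: tt
T/II-2 un I-1×I-2: tt
T/II-3 un I-1×I-2: tt
⇒ T over [I-1,I-2,II-1,II-2,II-3]: 2 consistent

I-2 ∈ {Mm nn Tt, Mm nn tt, mm nn Tt, mm nn tt}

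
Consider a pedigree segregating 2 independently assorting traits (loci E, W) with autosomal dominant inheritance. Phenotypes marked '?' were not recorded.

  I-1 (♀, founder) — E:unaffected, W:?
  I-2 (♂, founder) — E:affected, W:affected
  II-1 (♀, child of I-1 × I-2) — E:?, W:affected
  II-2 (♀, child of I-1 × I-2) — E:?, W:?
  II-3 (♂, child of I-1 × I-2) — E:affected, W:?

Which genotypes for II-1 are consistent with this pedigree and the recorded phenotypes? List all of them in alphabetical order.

II-1 ∈ {Ee WW, Ee Ww, ee WW, ee Ww}

E/I-1 un ·: ee
E/I-2 aff ·: Ee|EE
E/II-1 ? I-1×I-2: ee|Ee
E/II-2 ? I-1×I-2: ee|Ee
E/II-3 aff I-1×I-2: Ee
⇒ E over [I-1,I-2,II-1,II-2,II-3]: 5 consistent
W/I-1 ? ·: ww|Ww|WW
W/I-2 aff ·: Ww|WW
W/II-1 aff I-1×I-2: Ww|WW
W/II-2 ? I-1×I-2: ww|Ww|WW
W/II-3 ? I-1×I-2: ww|Ww|WW
⇒ W over [I-1,I-2,II-1,II-2,II-3]: 40 consistent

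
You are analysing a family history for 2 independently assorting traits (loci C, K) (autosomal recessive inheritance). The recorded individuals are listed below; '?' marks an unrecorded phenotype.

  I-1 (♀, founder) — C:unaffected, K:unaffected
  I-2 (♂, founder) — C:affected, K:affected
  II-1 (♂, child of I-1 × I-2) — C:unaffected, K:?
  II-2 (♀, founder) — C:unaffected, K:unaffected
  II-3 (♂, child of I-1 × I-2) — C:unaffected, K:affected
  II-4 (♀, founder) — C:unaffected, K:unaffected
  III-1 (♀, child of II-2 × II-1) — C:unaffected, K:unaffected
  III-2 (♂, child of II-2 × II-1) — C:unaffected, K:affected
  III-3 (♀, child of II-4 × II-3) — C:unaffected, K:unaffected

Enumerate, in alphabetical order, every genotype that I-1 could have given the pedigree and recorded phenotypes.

I-1 ∈ {CC Kk, Cc Kk}

C/I-1 un ·: CC|Cc
C/I-2 aff ·: cc
C/II-1 un I-1×I-2: Cc
C/II-2 un ·: CC|Cc
C/II-3 un I-1×I-2: Cc
C/II-4 un ·: CC|Cc
C/III-1 un II-2×II-1: CC|Cc
C/III-2 un II-2×II-1: CC|Cc
C/III-3 un II-4×II-3: CC|Cc
⇒ C over [I-1,I-2,II-1,II-2,II-3,II-4,III-1,III-2,III-3]: 64 consistent
K/I-1 un ·: Kk
K/I-2 aff ·: kk
K/II-1 ? I-1×I-2: Kk|kk
K/II-2 un ·: Kk
K/II-3 aff I-1×I-2: kk
K/II-4 un ·: KK|Kk
K/III-1 un II-2×II-1: KK|Kk
K/III-2 aff II-2×II-1: kk
K/III-3 un II-4×II-3: Kk
⇒ K over [I-1,I-2,II-1,II-2,II-3,II-4,III-1,III-2,III-3]: 6 consistent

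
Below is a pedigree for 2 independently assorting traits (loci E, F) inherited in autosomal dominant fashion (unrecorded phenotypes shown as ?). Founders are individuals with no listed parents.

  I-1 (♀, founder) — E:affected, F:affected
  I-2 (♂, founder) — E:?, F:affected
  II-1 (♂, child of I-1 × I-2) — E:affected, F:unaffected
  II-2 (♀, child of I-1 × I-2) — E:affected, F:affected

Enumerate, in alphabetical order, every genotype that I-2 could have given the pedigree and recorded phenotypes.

I-2 ∈ {EE Ff, Ee Ff, ee Ff}

E/I-1 aff ·: Ee|EE
E/I-2 ? ·: ee|Ee|EE
E/II-1 aff I-1×I-2: Ee|EE
E/II-2 aff I-1×I-2: Ee|EE
⇒ E over [I-1,I-2,II-1,II-2]: 15 consistent
F/I-1 aff ·: Ff
F/I-2 aff ·: Ff
F/II-1 un I-1×I-2: ff
F/II-2 aff I-1×I-2: Ff|FF
⇒ F over [I-1,I-2,II-1,II-2]: 2 consistent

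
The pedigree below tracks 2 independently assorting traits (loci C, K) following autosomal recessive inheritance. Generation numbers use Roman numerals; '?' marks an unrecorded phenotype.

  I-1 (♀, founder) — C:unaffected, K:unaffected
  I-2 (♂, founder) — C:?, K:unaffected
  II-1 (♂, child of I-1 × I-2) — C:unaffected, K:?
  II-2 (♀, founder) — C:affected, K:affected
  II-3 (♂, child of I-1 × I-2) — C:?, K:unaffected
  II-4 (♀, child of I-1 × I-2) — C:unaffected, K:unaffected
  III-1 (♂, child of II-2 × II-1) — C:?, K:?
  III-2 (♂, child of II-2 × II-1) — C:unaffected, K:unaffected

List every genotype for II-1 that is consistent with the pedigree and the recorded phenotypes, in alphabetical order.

II-1 ∈ {CC KK, CC Kk, Cc KK, Cc Kk}

C/I-1 un ·: CC|Cc
C/I-2 ? ·: CC|Cc|cc
C/II-1 un I-1×I-2: CC|Cc
C/II-2 aff ·: cc
C/II-3 ? I-1×I-2: CC|Cc|cc
C/II-4 un I-1×I-2: CC|Cc
C/III-1 ? II-2×II-1: Cc|cc
C/III-2 un II-2×II-1: Cc
⇒ C over [I-1,I-2,II-1,II-2,II-3,II-4,III-1,III-2]: 49 consistent
K/I-1 un ·: KK|Kk
K/I-2 un ·: KK|Kk
K/II-1 ? I-1×I-2: KK|Kk
K/II-2 aff ·: kk
K/II-3 un I-1×I-2: KK|Kk
K/II-4 un I-1×I-2: KK|Kk
K/III-1 ? II-2×II-1: Kk|kk
K/III-2 un II-2×II-1: Kk
⇒ K over [I-1,I-2,II-1,II-2,II-3,II-4,III-1,III-2]: 37 consistent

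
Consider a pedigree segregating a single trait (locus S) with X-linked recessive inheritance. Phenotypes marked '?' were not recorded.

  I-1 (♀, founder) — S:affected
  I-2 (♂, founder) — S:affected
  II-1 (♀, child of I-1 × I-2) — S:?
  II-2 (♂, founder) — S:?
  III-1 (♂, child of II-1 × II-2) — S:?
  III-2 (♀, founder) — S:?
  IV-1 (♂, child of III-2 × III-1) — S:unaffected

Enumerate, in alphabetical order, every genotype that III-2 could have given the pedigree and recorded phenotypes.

III-2 ∈ {X^SX^S, X^SX^s}

S/I-1 aff ·: X^sX^s
S/I-2 aff ·: X^sY
S/II-1 ? I-1×I-2: X^sX^s
S/II-2 ? ·: X^SY|X^sY
S/III-1 ? II-1×II-2: X^sY
S/III-2 ? ·: X^SX^S|X^SX^s
S/IV-1 un III-2×III-1: X^SY
⇒ S over [I-1,I-2,II-1,II-2,III-1,III-2,IV-1]: 4 consistent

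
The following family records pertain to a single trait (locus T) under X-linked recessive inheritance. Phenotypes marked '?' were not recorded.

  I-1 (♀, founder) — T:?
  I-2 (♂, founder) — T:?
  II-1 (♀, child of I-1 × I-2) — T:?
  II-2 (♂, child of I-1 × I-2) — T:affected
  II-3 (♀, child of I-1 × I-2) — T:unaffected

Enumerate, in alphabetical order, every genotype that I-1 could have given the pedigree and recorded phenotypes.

I-1 ∈ {X^TX^t, X^tX^t}

T/I-1 ? ·: X^TX^t|X^tX^t
T/I-2 ? ·: X^TY|X^tY
T/II-1 ? I-1×I-2: X^TX^T|X^TX^t|X^tX^t
T/II-2 aff I-1×I-2: X^tY
T/II-3 un I-1×I-2: X^TX^T|X^TX^t
⇒ T over [I-1,I-2,II-1,II-2,II-3]: 7 consistent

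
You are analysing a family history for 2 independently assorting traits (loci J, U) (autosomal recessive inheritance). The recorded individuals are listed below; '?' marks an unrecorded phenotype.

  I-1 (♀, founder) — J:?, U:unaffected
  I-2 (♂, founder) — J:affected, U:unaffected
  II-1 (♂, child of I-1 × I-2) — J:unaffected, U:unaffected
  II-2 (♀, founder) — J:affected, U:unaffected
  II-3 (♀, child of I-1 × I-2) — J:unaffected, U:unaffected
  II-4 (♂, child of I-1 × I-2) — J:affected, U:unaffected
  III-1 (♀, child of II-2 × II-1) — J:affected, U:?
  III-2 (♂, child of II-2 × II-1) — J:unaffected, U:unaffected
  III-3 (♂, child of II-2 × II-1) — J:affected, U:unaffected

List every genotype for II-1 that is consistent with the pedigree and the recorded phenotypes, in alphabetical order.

J/I-1 ? ·: Jj
J/I-2 aff ·: jj
J/II-1 un I-1×I-2: Jj
J/II-2 aff ·: jj
J/II-3 un I-1×I-2: Jj
J/II-4 aff I-1×I-2: jj
J/III-1 aff II-2×II-1: jj
J/III-2 un II-2×II-1: Jj
J/III-3 aff II-2×II-1: jj
⇒ J over [I-1,I-2,II-1,II-2,II-3,II-4,III-1,III-2,III-3]: 1 consistent
U/I-1 un ·: UU|Uu
U/I-2 un ·: UU|Uu
U/II-1 un I-1×I-2: UU|Uu
U/II-2 un ·: UU|Uu
U/II-3 un I-1×I-2: UU|Uu
U/II-4 un I-1×I-2: UU|Uu
U/III-1 ? II-2×II-1: UU|Uu|uu
U/III-2 un II-2×II-1: UU|Uu
U/III-3 un II-2×II-1: UU|Uu
⇒ U over [I-1,I-2,II-1,II-2,II-3,II-4,III-1,III-2,III-3]: 357 consistent

II-1 ∈ {Jj UU, Jj Uu}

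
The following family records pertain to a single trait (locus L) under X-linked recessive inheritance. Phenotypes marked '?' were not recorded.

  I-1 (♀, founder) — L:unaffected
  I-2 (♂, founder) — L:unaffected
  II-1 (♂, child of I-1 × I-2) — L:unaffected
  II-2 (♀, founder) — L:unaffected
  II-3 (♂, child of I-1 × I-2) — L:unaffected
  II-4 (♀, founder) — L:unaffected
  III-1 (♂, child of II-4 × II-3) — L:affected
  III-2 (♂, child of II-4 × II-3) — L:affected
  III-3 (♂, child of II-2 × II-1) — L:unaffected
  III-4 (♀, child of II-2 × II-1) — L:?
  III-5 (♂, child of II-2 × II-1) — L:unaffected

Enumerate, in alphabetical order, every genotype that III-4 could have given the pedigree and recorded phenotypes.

L/I-1 un ·: X^LX^L|X^LX^l
L/I-2 un ·: X^LY
L/II-1 un I-1×I-2: X^LY
L/II-2 un ·: X^LX^L|X^LX^l
L/II-3 un I-1×I-2: X^LY
L/II-4 un ·: X^LX^l
L/III-1 aff II-4×II-3: X^lY
L/III-2 aff II-4×II-3: X^lY
L/III-3 un II-2×II-1: X^LY
L/III-4 ? II-2×II-1: X^LX^L|X^LX^l
L/III-5 un II-2×II-1: X^LY
⇒ L over [I-1,I-2,II-1,II-2,II-3,II-4,III-1,III-2,III-3,III-4,III-5]: 6 consistent

III-4 ∈ {X^LX^L, X^LX^l}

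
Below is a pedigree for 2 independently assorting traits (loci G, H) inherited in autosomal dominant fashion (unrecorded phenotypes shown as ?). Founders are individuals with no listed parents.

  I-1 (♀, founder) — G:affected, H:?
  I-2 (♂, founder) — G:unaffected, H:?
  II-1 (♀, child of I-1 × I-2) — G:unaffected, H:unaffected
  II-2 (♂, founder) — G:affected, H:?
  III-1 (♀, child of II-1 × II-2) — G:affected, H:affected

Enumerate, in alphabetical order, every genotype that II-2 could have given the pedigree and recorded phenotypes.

II-2 ∈ {GG HH, GG Hh, Gg HH, Gg Hh}

G/I-1 aff ·: Gg
G/I-2 un ·: gg
G/II-1 un I-1×I-2: gg
G/II-2 aff ·: Gg|GG
G/III-1 aff II-1×II-2: Gg
⇒ G over [I-1,I-2,II-1,II-2,III-1]: 2 consistent
H/I-1 ? ·: hh|Hh
H/I-2 ? ·: hh|Hh
H/II-1 un I-1×I-2: hh
H/II-2 ? ·: Hh|HH
H/III-1 aff II-1×II-2: Hh
⇒ H over [I-1,I-2,II-1,II-2,III-1]: 8 consistent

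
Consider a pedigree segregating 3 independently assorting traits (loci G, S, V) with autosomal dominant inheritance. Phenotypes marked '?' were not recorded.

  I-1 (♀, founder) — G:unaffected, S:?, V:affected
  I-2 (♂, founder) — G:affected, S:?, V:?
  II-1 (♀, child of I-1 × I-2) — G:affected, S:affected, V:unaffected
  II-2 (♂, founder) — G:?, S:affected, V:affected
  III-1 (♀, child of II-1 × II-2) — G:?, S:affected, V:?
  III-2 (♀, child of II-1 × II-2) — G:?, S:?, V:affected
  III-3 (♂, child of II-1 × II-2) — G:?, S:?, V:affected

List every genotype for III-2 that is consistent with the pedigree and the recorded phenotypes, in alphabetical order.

III-2 ∈ {GG SS Vv, GG Ss Vv, GG ss Vv, Gg SS Vv, Gg Ss Vv, Gg ss Vv, gg SS Vv, gg Ss Vv, gg ss Vv}

G/I-1 un ·: gg
G/I-2 aff ·: Gg|GG
G/II-1 aff I-1×I-2: Gg
G/II-2 ? ·: gg|Gg|GG
G/III-1 ? II-1×II-2: gg|Gg|GG
G/III-2 ? II-1×II-2: gg|Gg|GG
G/III-3 ? II-1×II-2: gg|Gg|GG
⇒ G over [I-1,I-2,II-1,II-2,III-1,III-2,III-3]: 86 consistent
S/I-1 ? ·: ss|Ss|SS
S/I-2 ? ·: ss|Ss|SS
S/II-1 aff I-1×I-2: Ss|SS
S/II-2 aff ·: Ss|SS
S/III-1 aff II-1×II-2: Ss|SS
S/III-2 ? II-1×II-2: ss|Ss|SS
S/III-3 ? II-1×II-2: ss|Ss|SS
⇒ S over [I-1,I-2,II-1,II-2,III-1,III-2,III-3]: 218 consistent
V/I-1 aff ·: Vv
V/I-2 ? ·: vv|Vv
V/II-1 un I-1×I-2: vv
V/II-2 aff ·: Vv|VV
V/III-1 ? II-1×II-2: vv|Vv
V/III-2 aff II-1×II-2: Vv
V/III-3 aff II-1×II-2: Vv
⇒ V over [I-1,I-2,II-1,II-2,III-1,III-2,III-3]: 6 consistent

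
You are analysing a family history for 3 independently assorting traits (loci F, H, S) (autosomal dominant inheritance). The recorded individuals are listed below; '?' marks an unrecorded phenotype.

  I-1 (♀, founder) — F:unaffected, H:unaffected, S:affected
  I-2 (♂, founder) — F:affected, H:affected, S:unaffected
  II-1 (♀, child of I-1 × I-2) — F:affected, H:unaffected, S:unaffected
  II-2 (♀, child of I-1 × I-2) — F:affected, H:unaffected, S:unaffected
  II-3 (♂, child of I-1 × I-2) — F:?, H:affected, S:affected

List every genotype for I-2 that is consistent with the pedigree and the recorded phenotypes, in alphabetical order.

I-2 ∈ {FF Hh ss, Ff Hh ss}

F/I-1 un ·: ff
F/I-2 aff ·: Ff|FF
F/II-1 aff I-1×I-2: Ff
F/II-2 aff I-1×I-2: Ff
F/II-3 ? I-1×I-2: ff|Ff
⇒ F over [I-1,I-2,II-1,II-2,II-3]: 3 consistent
H/I-1 un ·: hh
H/I-2 aff ·: Hh
H/II-1 un I-1×I-2: hh
H/II-2 un I-1×I-2: hh
H/II-3 aff I-1×I-2: Hh
⇒ H over [I-1,I-2,II-1,II-2,II-3]: 1 consistent
S/I-1 aff ·: Ss
S/I-2 un ·: ss
S/II-1 un I-1×I-2: ss
S/II-2 un I-1×I-2: ss
S/II-3 aff I-1×I-2: Ss
⇒ S over [I-1,I-2,II-1,II-2,II-3]: 1 consistent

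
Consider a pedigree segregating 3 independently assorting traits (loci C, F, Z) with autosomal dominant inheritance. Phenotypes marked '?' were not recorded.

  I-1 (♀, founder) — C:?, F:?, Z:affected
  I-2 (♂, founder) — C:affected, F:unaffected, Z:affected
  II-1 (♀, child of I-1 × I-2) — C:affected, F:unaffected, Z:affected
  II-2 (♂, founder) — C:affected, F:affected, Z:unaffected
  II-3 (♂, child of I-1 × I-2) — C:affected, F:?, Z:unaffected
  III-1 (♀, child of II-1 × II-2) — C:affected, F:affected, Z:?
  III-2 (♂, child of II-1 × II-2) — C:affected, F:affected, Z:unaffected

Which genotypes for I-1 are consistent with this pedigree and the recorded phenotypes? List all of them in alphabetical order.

I-1 ∈ {CC Ff Zz, CC ff Zz, Cc Ff Zz, Cc ff Zz, cc Ff Zz, cc ff Zz}

C/I-1 ? ·: cc|Cc|CC
C/I-2 aff ·: Cc|CC
C/II-1 aff I-1×I-2: Cc|CC
C/II-2 aff ·: Cc|CC
C/II-3 aff I-1×I-2: Cc|CC
C/III-1 aff II-1×II-2: Cc|CC
C/III-2 aff II-1×II-2: Cc|CC
⇒ C over [I-1,I-2,II-1,II-2,II-3,III-1,III-2]: 99 consistent
F/I-1 ? ·: ff|Ff
F/I-2 un ·: ff
F/II-1 un I-1×I-2: ff
F/II-2 aff ·: Ff|FF
F/II-3 ? I-1×I-2: ff|Ff
F/III-1 aff II-1×II-2: Ff
F/III-2 aff II-1×II-2: Ff
⇒ F over [I-1,I-2,II-1,II-2,II-3,III-1,III-2]: 6 consistent
Z/I-1 aff ·: Zz
Z/I-2 aff ·: Zz
Z/II-1 aff I-1×I-2: Zz
Z/II-2 un ·: zz
Z/II-3 un I-1×I-2: zz
Z/III-1 ? II-1×II-2: zz|Zz
Z/III-2 un II-1×II-2: zz
⇒ Z over [I-1,I-2,II-1,II-2,II-3,III-1,III-2]: 2 consistent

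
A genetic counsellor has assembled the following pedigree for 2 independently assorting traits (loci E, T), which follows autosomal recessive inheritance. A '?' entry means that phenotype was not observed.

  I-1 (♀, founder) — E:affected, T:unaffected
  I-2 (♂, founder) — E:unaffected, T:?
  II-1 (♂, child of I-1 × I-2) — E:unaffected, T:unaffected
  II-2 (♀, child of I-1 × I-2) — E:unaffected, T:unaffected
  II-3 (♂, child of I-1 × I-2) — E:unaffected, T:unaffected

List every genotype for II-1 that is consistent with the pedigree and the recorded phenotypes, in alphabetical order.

E/I-1 aff ·: ee
E/I-2 un ·: EE|Ee
E/II-1 un I-1×I-2: Ee
E/II-2 un I-1×I-2: Ee
E/II-3 un I-1×I-2: Ee
⇒ E over [I-1,I-2,II-1,II-2,II-3]: 2 consistent
T/I-1 un ·: TT|Tt
T/I-2 ? ·: TT|Tt|tt
T/II-1 un I-1×I-2: TT|Tt
T/II-2 un I-1×I-2: TT|Tt
T/II-3 un I-1×I-2: TT|Tt
⇒ T over [I-1,I-2,II-1,II-2,II-3]: 27 consistent

II-1 ∈ {Ee TT, Ee Tt}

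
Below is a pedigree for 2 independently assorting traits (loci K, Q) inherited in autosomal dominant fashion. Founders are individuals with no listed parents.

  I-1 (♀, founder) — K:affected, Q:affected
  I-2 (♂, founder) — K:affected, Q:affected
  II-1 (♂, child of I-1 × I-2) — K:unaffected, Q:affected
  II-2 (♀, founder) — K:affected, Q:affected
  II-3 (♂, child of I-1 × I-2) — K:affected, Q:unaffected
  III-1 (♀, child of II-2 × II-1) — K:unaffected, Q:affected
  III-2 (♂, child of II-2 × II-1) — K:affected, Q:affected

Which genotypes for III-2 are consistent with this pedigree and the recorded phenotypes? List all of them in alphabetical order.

III-2 ∈ {Kk QQ, Kk Qq}

K/I-1 aff ·: Kk
K/I-2 aff ·: Kk
K/II-1 un I-1×I-2: kk
K/II-2 aff ·: Kk
K/II-3 aff I-1×I-2: Kk|KK
K/III-1 un II-2×II-1: kk
K/III-2 aff II-2×II-1: Kk
⇒ K over [I-1,I-2,II-1,II-2,II-3,III-1,III-2]: 2 consistent
Q/I-1 aff ·: Qq
Q/I-2 aff ·: Qq
Q/II-1 aff I-1×I-2: Qq|QQ
Q/II-2 aff ·: Qq|QQ
Q/II-3 un I-1×I-2: qq
Q/III-1 aff II-2×II-1: Qq|QQ
Q/III-2 aff II-2×II-1: Qq|QQ
⇒ Q over [I-1,I-2,II-1,II-2,II-3,III-1,III-2]: 13 consistent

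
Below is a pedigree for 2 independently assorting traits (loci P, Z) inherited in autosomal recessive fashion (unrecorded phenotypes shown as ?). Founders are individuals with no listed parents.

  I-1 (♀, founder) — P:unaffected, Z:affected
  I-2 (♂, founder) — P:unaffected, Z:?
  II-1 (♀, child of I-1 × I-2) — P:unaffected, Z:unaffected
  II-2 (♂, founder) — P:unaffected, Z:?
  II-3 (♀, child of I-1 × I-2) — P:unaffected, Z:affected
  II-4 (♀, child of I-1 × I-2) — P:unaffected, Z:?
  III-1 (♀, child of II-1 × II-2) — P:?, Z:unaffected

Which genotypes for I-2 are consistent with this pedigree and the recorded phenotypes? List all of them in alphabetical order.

P/I-1 un ·: PP|Pp
P/I-2 un ·: PP|Pp
P/II-1 un I-1×I-2: PP|Pp
P/II-2 un ·: PP|Pp
P/II-3 un I-1×I-2: PP|Pp
P/II-4 un I-1×I-2: PP|Pp
P/III-1 ? II-1×II-2: PP|Pp|pp
⇒ P over [I-1,I-2,II-1,II-2,II-3,II-4,III-1]: 99 consistent
Z/I-1 aff ·: zz
Z/I-2 ? ·: Zz
Z/II-1 un I-1×I-2: Zz
Z/II-2 ? ·: ZZ|Zz|zz
Z/II-3 aff I-1×I-2: zz
Z/II-4 ? I-1×I-2: Zz|zz
Z/III-1 un II-1×II-2: ZZ|Zz
⇒ Z over [I-1,I-2,II-1,II-2,II-3,II-4,III-1]: 10 consistent

I-2 ∈ {PP Zz, Pp Zz}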